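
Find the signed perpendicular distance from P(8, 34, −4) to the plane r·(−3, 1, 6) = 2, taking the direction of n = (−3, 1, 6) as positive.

n·P − 2 = -16.
|n| = √46, so the signed distance is -8√46/23.

-8√46/23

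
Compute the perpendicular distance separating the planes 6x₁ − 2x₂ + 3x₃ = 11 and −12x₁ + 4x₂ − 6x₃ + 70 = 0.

24/7

Divide the second equation by -2 to match normals: 6x₁ − 2x₂ + 3x₃ = 35.
With common normal n = (6, −2, 3) (|n| = 7), the distance is |11 − 35|/|n| = 24/7.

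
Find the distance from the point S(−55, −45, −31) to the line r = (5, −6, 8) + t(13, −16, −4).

9√82

Direction vector d = (13, −16, −4).
AP = (−60, −39, −39), and AP × d = (−468, −747, 1467).
|AP × d|² = 2929122 and |d|² = 441, so the distance is √(2929122/441) = √6642 = 9√82.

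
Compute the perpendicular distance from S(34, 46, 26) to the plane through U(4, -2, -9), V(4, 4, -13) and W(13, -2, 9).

UV = (0, 6, -4) and UW = (9, 0, 18), so a normal is n = UV × UW = (108, -36, -54).
d = |108·34 + (-36)·46 + (-54)·26 − 990| / √(11664 + 1296 + 2916) = |-378| / 126 = 3.

3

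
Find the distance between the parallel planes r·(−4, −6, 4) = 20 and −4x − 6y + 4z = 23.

Both planes have normal n = (−4, −6, 4), |n| = 2√17. Any point on the first plane is at distance |23 − 20|/|n| = 3/(2√17) from the second.

3/(2√17)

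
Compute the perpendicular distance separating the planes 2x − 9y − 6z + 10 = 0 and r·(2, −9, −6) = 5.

With common normal n = (2, −9, −6) (|n| = 11), the distance is |(-10) − 5|/|n| = 15/11.

15/11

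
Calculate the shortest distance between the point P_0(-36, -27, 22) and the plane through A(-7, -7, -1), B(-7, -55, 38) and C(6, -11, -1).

8/21

AB = (0, -48, 39) and AC = (13, -4, 0), so a normal is n = AB × AC = (156, 507, 624).
n = (156, 507, 624); n·P − (-5265) = -312; |n| = 819; distance = 312/819 = 8/21.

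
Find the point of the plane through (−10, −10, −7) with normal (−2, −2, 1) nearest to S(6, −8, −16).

n = (−2, −2, 1), |n|² = 9, and n·S − 33 = -45.
t = -45/9 = -5, so the foot is S − t·n = (6, −8, −16) − (-5)·(−2, −2, 1) = (−4, −18, −11).

(-4, -18, -11)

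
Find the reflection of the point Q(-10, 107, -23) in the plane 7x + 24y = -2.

(-66, -85, -23)

With n = (7, 24, 0), the signed offset is (n·Q − (-2))/|n|² = 2500/625 = 4.
Q' = Q − 2t·n = (-10, 107, -23) − 8·(7, 24, 0) = (-66, -85, -23).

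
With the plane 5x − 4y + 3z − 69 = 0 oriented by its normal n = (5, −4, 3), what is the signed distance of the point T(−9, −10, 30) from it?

n·T − 69 = 16.
|n| = 5√2, so the signed distance is 8√2/5.

8√2/5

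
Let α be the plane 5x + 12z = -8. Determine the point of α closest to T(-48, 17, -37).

The perpendicular from T has direction n = (5, 0, 12): r = (-48, 17, -37) + λ(5, 0, 12).
Substitute into the plane: n·(T + λn) = -8 gives -684 + 169λ = -8, so λ = 4.
Foot = (-48, 17, -37) + 4·(5, 0, 12) = (-28, 17, 11).

(-28, 17, 11)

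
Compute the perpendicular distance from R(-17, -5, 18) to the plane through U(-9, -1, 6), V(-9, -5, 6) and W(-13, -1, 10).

UV = (0, -4, 0) and UW = (-4, 0, 4), so a normal is n = UV × UW = (-16, 0, -16).
d = |(-16)·(-17) + (-16)·18 − 48| / √(256 + 0 + 256) = |-64| / (16√2) = 2√2.

2√2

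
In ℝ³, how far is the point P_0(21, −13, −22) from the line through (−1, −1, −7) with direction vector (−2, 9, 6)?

3√41

Direction vector d = (−2, 9, 6).
AP = (22, −12, −15); AP·d = -242, |AP|² = 853, |d|² = 121.
distance² = |AP|² − (AP·d)²/|d|² = 853 − 58564/121 = 369, so the distance is 3√41.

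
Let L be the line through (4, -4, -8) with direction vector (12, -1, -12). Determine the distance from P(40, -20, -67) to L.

Direction vector d = (12, -1, -12).
AP = (36, -16, -59), and AP × d = (133, -276, 156).
|AP × d|² = 118201 and |d|² = 289, so the distance is √(118201/289) = √409.

√409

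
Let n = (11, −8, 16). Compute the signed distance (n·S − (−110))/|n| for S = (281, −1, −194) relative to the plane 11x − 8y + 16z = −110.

n·S − (-110) = 105.
|n| = 21, so the signed distance is 105/21 = 5.

5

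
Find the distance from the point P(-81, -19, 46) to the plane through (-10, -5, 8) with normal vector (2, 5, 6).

The plane has equation n·(r − (-10, -5, 8)) = 0, i.e. n·r = 3.
n = (2, 5, 6); n·P − 3 = 16; |n| = √65; distance = 16/√65 = 16√65/65.

16√65/65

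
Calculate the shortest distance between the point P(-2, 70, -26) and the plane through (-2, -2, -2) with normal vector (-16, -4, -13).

8/7

The plane has equation n·(r − (-2, -2, -2)) = 0, i.e. n·r = 66.
d = |(-16)·(-2) + (-4)·70 + (-13)·(-26) − 66| / √(256 + 16 + 169) = |24| / 21 = 8/7.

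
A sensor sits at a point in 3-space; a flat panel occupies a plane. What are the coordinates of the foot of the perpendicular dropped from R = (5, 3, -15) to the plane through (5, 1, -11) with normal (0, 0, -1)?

(5, 3, -11)

n = (0, 0, -1), |n|² = 1, and n·R − 11 = 4.
t = 4/1 = 4, so the foot is R − t·n = (5, 3, -15) − 4·(0, 0, -1) = (5, 3, -11).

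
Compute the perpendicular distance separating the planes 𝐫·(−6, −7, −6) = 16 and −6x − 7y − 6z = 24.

8/11

Both planes have normal n = (−6, −7, −6), |n| = 11. Any point on the first plane is at distance |24 − 16|/|n| = 8/11 from the second.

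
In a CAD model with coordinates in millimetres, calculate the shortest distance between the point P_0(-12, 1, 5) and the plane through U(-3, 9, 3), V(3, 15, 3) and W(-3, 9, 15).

UV = (6, 6, 0) and UW = (0, 0, 12), so a normal is n = UV × UW = (72, -72, 0).
n = (72, -72, 0); n·P − (-864) = -72; |n| = 72√2; distance = 72/(72√2) = √2/2.

√2/2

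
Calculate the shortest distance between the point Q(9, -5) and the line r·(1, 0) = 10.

d = |1·9 + 0·(-5) − 10| / √(1 + 0) = |-1|/1 = 1.

1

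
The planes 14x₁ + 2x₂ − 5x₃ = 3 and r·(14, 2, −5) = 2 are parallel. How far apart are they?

1/15

With common normal n = (14, 2, −5) (|n| = 15), the distance is |3 − 2|/|n| = 1/15.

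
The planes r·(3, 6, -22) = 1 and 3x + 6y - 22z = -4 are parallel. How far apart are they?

5/23

Both planes have normal n = (3, 6, -22), |n| = 23. Any point on the first plane is at distance |(-4) − 1|/|n| = 5/23 from the second.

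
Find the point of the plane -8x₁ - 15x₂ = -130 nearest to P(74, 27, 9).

(50, -18, 9)

n = (-8, -15, 0), |n|² = 289, and n·P − (-130) = -867.
t = -867/289 = -3, so the foot is P − t·n = (74, 27, 9) − (-3)·(-8, -15, 0) = (50, -18, 9).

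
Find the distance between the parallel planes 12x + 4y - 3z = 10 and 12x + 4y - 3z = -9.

With common normal n = (12, 4, -3) (|n| = 13), the distance is |10 − (-9)|/|n| = 19/13.

19/13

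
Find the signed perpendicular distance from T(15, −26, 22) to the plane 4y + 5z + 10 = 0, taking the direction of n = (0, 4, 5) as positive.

16/√41

n·T − (-10) = 16.
|n| = √41, so the signed distance is 16/√41.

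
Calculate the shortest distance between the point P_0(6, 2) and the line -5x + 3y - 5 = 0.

29√34/34

The normal to the line is n = (-5, 3) with |n| = √34.
|n·P_0 − 5| = |-24 − 5| = 29, so the distance is 29/√34 = 29√34/34.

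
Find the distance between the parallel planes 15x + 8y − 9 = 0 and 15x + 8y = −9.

18/17

With common normal n = (15, 8, 0) (|n| = 17), the distance is |9 − (-9)|/|n| = 18/17.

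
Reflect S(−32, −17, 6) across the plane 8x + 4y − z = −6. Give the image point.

n = (8, 4, −1), |n|² = 81, n·S − (-6) = -324, so t = -324/81 = -4.
Foot F = S − (-4)·n = (0, −1, 2); the reflection is 2F − S = (32, 15, −2).

(32, 15, -2)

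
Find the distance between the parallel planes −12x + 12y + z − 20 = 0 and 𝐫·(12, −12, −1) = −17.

Divide the second equation by -1 to match normals: −12x + 12y + z = 17.
Both planes have normal n = (−12, 12, 1), |n| = 17. Any point on the first plane is at distance |17 − 20|/|n| = 3/17 from the second.

3/17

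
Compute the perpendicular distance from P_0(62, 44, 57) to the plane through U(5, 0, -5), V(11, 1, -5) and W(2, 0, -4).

UV = (6, 1, 0) and UW = (-3, 0, 1), so a normal is n = UV × UW = (1, -6, 3).
Then n·(62, 44, 57) - (-10) = -21.
|n| = √(1 + 36 + 9) = √46, so the distance is |-21|/√46 = 21√46/46.

21√46/46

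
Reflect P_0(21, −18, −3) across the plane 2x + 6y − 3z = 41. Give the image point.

With n = (2, 6, −3), the signed offset is (n·P_0 − 41)/|n|² = -98/49 = -2.
P_0' = P_0 − 2t·n = (21, −18, −3) − (-4)·(2, 6, −3) = (29, 6, −15).

(29, 6, -15)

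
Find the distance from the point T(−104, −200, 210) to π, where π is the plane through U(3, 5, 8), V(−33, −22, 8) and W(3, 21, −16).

7

UV = (−36, −27, 0) and UW = (0, 16, −24), so a normal is n = UV × UW = (648, −864, −576).
Then n·(−104, −200, 210) − (−6984) = −8568.
|n| = √(419904 + 746496 + 331776) = 1224, so the distance is |-8568|/1224 = 7.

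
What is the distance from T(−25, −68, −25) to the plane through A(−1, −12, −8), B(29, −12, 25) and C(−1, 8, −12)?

6/5

AB = (30, 0, 33) and AC = (0, 20, −4), so a normal is n = AB × AC = (−660, 120, 600).
Then n·(−25, −68, −25) − (−5580) = −1080.
|n| = √(435600 + 14400 + 360000) = 900, so the distance is |-1080|/900 = 6/5.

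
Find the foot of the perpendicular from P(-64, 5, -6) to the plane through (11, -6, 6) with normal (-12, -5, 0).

The perpendicular from P has direction n = (-12, -5, 0): r = (-64, 5, -6) + t(-12, -5, 0).
Substitute into the plane: n·(P + tn) = -102 gives 743 + 169t = -102, so t = -5.
Foot = (-64, 5, -6) + (-5)·(-12, -5, 0) = (-4, 30, -6).

(-4, 30, -6)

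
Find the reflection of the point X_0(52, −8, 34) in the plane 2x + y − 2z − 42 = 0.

(524/9, -44/9, 250/9)

n = (2, 1, −2), |n|² = 9, n·X_0 − 42 = -14, so t = -14/9.
Foot F = X_0 − (-14/9)·n = (496/9, −58/9, 278/9); the reflection is 2F − X_0 = (524/9, −44/9, 250/9).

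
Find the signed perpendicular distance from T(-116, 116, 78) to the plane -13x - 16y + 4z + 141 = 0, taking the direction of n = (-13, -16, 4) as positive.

n·T − (-141) = 105.
|n| = 21, so the signed distance is 105/21 = 5.

5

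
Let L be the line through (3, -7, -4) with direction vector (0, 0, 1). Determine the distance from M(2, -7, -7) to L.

1

Direction vector d = (0, 0, 1).
AP = (-1, 0, -3); AP·d = -3, |AP|² = 10, |d|² = 1.
distance² = |AP|² − (AP·d)²/|d|² = 10 − 9/1 = 1, so the distance is 1.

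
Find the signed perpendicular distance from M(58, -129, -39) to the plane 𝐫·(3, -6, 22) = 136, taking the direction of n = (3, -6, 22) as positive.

n·M − 136 = -46.
|n| = 23, so the signed distance is -46/23 = -2.

-2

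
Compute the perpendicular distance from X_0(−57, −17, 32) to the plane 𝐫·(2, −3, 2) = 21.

Normal vector n = (2, −3, 2), and n·(−57, −17, 32) − 21 = −20.
|n| = √(4 + 9 + 4) = √17, so the distance is |-20|/√17 = 20√17/17.

20√17/17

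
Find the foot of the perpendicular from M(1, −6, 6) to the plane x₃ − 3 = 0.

(1, -6, 3)

n = (0, 0, 1), |n|² = 1, and n·M − 3 = 3.
t = 3/1 = 3, so the foot is M − t·n = (1, −6, 6) − 3·(0, 0, 1) = (1, −6, 3).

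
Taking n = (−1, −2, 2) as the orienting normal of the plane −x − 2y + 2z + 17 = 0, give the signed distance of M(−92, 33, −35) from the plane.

-9

n·M − (-17) = -27.
|n| = 3, so the signed distance is -27/3 = -9.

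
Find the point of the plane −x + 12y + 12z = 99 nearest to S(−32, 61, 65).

(-27, 1, 5)

n = (−1, 12, 12), |n|² = 289, and n·S − 99 = 1445.
t = 1445/289 = 5, so the foot is S − t·n = (−32, 61, 65) − 5·(−1, 12, 12) = (−27, 1, 5).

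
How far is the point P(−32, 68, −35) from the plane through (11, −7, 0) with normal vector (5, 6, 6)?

The plane has equation n·(r − (11, −7, 0)) = 0, i.e. n·r = 13.
d = |5·(-32) + 6·68 + 6·(-35) − 13| / √(25 + 36 + 36) = |25| / √97 = 25/√97.

25/√97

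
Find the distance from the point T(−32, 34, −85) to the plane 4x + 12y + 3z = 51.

2

Normal vector n = (4, 12, 3), and n·(−32, 34, −85) − 51 = −26.
|n| = √(16 + 144 + 9) = 13, so the distance is |-26|/13 = 2.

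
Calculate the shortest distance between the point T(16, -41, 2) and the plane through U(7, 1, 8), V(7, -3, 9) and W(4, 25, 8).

UV = (0, -4, 1) and UW = (-3, 24, 0), so a normal is n = UV × UW = (-24, -3, -12).
d = |(-24)·16 + (-3)·(-41) + (-12)·2 − (-267)| / √(576 + 9 + 144) = |-18| / 27 = 2/3.

2/3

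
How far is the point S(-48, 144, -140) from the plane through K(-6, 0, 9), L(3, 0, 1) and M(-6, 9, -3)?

3

KL = (9, 0, -8) and KM = (0, 9, -12), so a normal is n = KL × KM = (72, 108, 81).
Then n·(-48, 144, -140) - 297 = 459.
|n| = √(5184 + 11664 + 6561) = 153, so the distance is |459|/153 = 3.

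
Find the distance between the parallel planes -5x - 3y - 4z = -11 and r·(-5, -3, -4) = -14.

3/(5√2)

Both planes have normal n = (-5, -3, -4), |n| = 5√2. Any point on the first plane is at distance |(-14) − (-11)|/|n| = 3/(5√2) = 3√2/10 from the second.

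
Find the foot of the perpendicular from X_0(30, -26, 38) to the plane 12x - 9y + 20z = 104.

The perpendicular from X_0 has direction n = (12, -9, 20): r = (30, -26, 38) + t(12, -9, 20).
Substitute into the plane: n·(X_0 + tn) = 104 gives 1354 + 625t = 104, so t = -2.
Foot = (30, -26, 38) + (-2)·(12, -9, 20) = (6, -8, -2).

(6, -8, -2)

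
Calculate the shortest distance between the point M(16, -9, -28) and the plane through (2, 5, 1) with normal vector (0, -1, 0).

14

The plane has equation n·(r − (2, 5, 1)) = 0, i.e. n·r = -5.
d = |(-1)·(-9) − (-5)| / √(0 + 1 + 0) = |14| / 1 = 14.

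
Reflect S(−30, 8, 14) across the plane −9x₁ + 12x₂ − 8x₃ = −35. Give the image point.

(-12, -16, 30)

With n = (−9, 12, −8), the signed offset is (n·S − (-35))/|n|² = 289/289 = 1.
S' = S − 2t·n = (−30, 8, 14) − 2·(−9, 12, −8) = (−12, −16, 30).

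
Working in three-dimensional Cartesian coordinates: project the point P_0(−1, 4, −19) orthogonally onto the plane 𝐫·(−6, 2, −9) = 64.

(5, 2, -10)

n = (−6, 2, −9), |n|² = 121, and n·P_0 − 64 = 121.
t = 121/121 = 1, so the foot is P_0 − t·n = (−1, 4, −19) − 1·(−6, 2, −9) = (5, 2, −10).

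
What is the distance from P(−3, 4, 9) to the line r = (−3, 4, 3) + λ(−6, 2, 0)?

6

Direction vector d = (−6, 2, 0).
AP = (0, 0, 6); AP·d = 0, |AP|² = 36, |d|² = 40.
distance² = |AP|² − (AP·d)²/|d|² = 36 − 0/40 = 36, so the distance is 6.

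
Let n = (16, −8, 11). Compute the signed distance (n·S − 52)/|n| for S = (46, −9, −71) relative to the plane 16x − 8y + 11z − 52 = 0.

n·S − 52 = -25.
|n| = 21, so the signed distance is -25/21.

-25/21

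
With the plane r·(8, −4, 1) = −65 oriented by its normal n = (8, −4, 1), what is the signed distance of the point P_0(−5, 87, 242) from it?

-9

n·P_0 − (-65) = -81.
|n| = 9, so the signed distance is -81/9 = -9.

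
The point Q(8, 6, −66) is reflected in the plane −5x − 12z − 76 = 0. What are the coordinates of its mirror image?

(48, 6, 30)

n = (−5, 0, −12), |n|² = 169, n·Q − 76 = 676, so t = 676/169 = 4.
Foot F = Q − 4·n = (28, 6, −18); the reflection is 2F − Q = (48, 6, 30).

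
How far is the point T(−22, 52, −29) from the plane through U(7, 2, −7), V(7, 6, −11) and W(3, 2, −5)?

UV = (0, 4, −4) and UW = (−4, 0, 2), so a normal is n = UV × UW = (8, 16, 16).
Then n·(−22, 52, −29) − (−24) = 216.
|n| = √(64 + 256 + 256) = 24, so the distance is |216|/24 = 9.

9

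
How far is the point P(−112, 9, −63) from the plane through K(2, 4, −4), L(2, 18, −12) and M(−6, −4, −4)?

KL = (0, 14, −8) and KM = (−8, −8, 0), so a normal is n = KL × KM = (−64, 64, 112).
Then n·(−112, 9, −63) − (−320) = 1008.
|n| = √(4096 + 4096 + 12544) = 144, so the distance is |1008|/144 = 7.

7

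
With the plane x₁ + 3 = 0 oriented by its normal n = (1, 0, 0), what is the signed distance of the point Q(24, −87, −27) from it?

27

n·Q − (-3) = 27.
|n| = 1, so the signed distance is 27/1 = 27.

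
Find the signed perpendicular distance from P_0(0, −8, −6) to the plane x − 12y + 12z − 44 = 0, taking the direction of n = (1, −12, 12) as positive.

-20/17

n·P_0 − 44 = -20.
|n| = 17, so the signed distance is -20/17.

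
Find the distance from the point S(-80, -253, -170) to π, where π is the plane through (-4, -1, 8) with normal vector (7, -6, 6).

8

The plane has equation n·(r − (-4, -1, 8)) = 0, i.e. n·r = 26.
Then n·(-80, -253, -170) - 26 = -88.
|n| = √(49 + 36 + 36) = 11, so the distance is |-88|/11 = 8.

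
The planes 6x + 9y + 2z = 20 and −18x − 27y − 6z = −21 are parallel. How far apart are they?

Divide the second equation by -3 to match normals: 6x + 9y + 2z = 7.
With common normal n = (6, 9, 2) (|n| = 11), the distance is |20 − 7|/|n| = 13/11.

13/11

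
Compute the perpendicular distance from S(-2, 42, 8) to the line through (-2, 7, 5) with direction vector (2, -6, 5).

Direction vector d = (2, -6, 5).
AP = (0, 35, 3), and AP × d = (193, 6, -70).
|AP × d|² = 42185 and |d|² = 65, so the distance is √(42185/65) = √649.

√649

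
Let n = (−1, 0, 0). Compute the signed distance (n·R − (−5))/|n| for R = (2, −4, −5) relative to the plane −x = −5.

n·R − (-5) = 3.
|n| = 1, so the signed distance is 3/1 = 3.

3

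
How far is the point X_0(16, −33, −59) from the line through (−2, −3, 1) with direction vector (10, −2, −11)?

Direction vector d = (10, −2, −11).
AP = (18, −30, −60), and AP × d = (210, −402, 264).
|AP × d|² = 275400 and |d|² = 225, so the distance is √(275400/225) = √1224 = 6√34.

6√34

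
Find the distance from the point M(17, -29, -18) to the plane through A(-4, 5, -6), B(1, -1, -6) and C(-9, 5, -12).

16/√86

AB = (5, -6, 0) and AC = (-5, 0, -6), so a normal is n = AB × AC = (36, 30, -30).
Then n·(17, -29, -18) - 186 = 96.
|n| = √(1296 + 900 + 900) = 6√86, so the distance is |96|/(6√86) = 8√86/43.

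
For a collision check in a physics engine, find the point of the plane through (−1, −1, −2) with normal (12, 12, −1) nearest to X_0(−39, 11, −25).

n = (12, 12, −1), |n|² = 289, and n·X_0 − (-22) = -289.
t = -289/289 = -1, so the foot is X_0 − t·n = (−39, 11, −25) − (-1)·(12, 12, −1) = (−27, 23, −26).

(-27, 23, -26)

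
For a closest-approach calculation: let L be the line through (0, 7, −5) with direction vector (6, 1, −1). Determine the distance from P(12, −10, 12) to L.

6√19

Direction vector d = (6, 1, −1).
AP = (12, −17, 17); AP·d = 38, |AP|² = 722, |d|² = 38.
distance² = |AP|² − (AP·d)²/|d|² = 722 − 1444/38 = 684, so the distance is 6√19.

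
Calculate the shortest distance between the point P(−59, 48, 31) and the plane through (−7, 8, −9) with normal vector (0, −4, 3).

8

The plane has equation n·(r − (−7, 8, −9)) = 0, i.e. n·r = -59.
n = (0, −4, 3); n·P − (-59) = -40; |n| = 5; distance = 40/5 = 8.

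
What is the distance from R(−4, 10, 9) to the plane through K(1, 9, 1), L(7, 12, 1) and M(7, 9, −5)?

KL = (6, 3, 0) and KM = (6, 0, −6), so a normal is n = KL × KM = (−18, 36, −18).
n = (−18, 36, −18); n·P − 288 = -18; |n| = 18√6; distance = 18/(18√6) = √6/6.

1/√6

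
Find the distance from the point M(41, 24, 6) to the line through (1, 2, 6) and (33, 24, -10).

8√5

A direction vector is d = (32, 22, -16).
AP = (40, 22, 0); AP·d = 1764, |AP|² = 2084, |d|² = 1764.
distance² = |AP|² − (AP·d)²/|d|² = 2084 − 3111696/1764 = 320, so the distance is 8√5.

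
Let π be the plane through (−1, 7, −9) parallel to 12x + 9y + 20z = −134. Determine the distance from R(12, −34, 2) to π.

7/25

Parallel planes share the normal n = (12, 9, 20); since (−1, 7, −9) lies on the plane, its equation is 12x + 9y + 20z = -129.
Then n·(12, −34, 2) − (−129) = 7.
|n| = √(144 + 81 + 400) = 25, so the distance is |7|/25 = 7/25.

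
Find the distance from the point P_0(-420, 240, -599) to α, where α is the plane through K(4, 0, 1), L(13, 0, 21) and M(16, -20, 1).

8

KL = (9, 0, 20) and KM = (12, -20, 0), so a normal is n = KL × KM = (400, 240, -180).
Then n·(-420, 240, -599) - 1420 = -4000.
|n| = √(160000 + 57600 + 32400) = 500, so the distance is |-4000|/500 = 8.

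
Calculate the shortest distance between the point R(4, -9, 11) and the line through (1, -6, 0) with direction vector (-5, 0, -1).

√113

Direction vector d = (-5, 0, -1).
AP = (3, -3, 11), and AP × d = (3, -52, -15).
|AP × d|² = 2938 and |d|² = 26, so the distance is √(2938/26) = √113.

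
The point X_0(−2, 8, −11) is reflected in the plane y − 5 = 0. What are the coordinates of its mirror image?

With n = (0, 1, 0), the signed offset is (n·X_0 − 5)/|n|² = 3/1 = 3.
X_0' = X_0 − 2t·n = (−2, 8, −11) − 6·(0, 1, 0) = (−2, 2, −11).

(-2, 2, -11)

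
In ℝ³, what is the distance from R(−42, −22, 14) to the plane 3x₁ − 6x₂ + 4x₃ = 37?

Normal vector n = (3, −6, 4), and n·(−42, −22, 14) − 37 = 25.
|n| = √(9 + 36 + 16) = √61, so the distance is |25|/√61 = 25√61/61.

25√61/61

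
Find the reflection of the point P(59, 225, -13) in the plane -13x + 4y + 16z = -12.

(387/7, 1583/7, -59/7)

n = (-13, 4, 16), |n|² = 441, n·P − (-12) = -63, so t = -63/441 = -1/7.
Foot F = P − (-1/7)·n = (400/7, 1579/7, -75/7); the reflection is 2F − P = (387/7, 1583/7, -59/7).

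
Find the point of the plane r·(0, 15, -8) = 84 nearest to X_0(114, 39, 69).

n = (0, 15, -8), |n|² = 289, and n·X_0 − 84 = -51.
t = -51/289 = -3/17, so the foot is X_0 − t·n = (114, 39, 69) − (-3/17)·(0, 15, -8) = (114, 708/17, 1149/17).

(114, 708/17, 1149/17)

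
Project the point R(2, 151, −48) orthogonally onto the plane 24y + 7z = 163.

(2, 31, -83)

n = (0, 24, 7), |n|² = 625, and n·R − 163 = 3125.
t = 3125/625 = 5, so the foot is R − t·n = (2, 151, −48) − 5·(0, 24, 7) = (2, 31, −83).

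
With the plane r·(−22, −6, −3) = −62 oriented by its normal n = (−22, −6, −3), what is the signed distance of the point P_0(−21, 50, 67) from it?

n·P_0 − (-62) = 23.
|n| = 23, so the signed distance is 23/23 = 1.

1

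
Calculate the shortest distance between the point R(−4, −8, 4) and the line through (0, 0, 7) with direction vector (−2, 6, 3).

2√10

Direction vector d = (−2, 6, 3).
AP = (−4, −8, −3); AP·d = -49, |AP|² = 89, |d|² = 49.
distance² = |AP|² − (AP·d)²/|d|² = 89 − 2401/49 = 40, so the distance is 2√10.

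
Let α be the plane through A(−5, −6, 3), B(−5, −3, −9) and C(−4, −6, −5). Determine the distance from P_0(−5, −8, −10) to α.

7/3

AB = (0, 3, −12) and AC = (1, 0, −8), so a normal is n = AB × AC = (−24, −12, −3).
n = (−24, −12, −3); n·P − 183 = 63; |n| = 27; distance = 63/27 = 7/3.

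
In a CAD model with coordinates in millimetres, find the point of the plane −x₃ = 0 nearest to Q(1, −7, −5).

(1, -7, 0)

n = (0, 0, −1), |n|² = 1, and n·Q − 0 = 5.
t = 5/1 = 5, so the foot is Q − t·n = (1, −7, −5) − 5·(0, 0, −1) = (1, −7, 0).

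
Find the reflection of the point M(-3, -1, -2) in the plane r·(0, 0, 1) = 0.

(-3, -1, 2)

n = (0, 0, 1), |n|² = 1, n·M − 0 = -2, so t = -2/1 = -2.
Foot F = M − (-2)·n = (-3, -1, 0); the reflection is 2F − M = (-3, -1, 2).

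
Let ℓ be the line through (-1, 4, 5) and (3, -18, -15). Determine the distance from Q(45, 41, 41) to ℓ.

2√689

A direction vector is d = (4, -22, -20).
AP = (46, 37, 36), and AP × d = (52, 1064, -1160).
|AP × d|² = 2480400 and |d|² = 900, so the distance is √(2480400/900) = √2756 = 2√689.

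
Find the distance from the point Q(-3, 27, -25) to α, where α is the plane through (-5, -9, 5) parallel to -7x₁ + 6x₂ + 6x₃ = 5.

2

Parallel planes share the normal n = (-7, 6, 6); since (-5, -9, 5) lies on the plane, its equation is -7x₁ + 6x₂ + 6x₃ = 11.
Then n·(-3, 27, -25) - 11 = 22.
|n| = √(49 + 36 + 36) = 11, so the distance is |22|/11 = 2.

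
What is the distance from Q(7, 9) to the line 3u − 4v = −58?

The normal to the line is n = (3, −4) with |n| = 5.
|n·Q − (-58)| = |-15 − (-58)| = 43, so the distance is 43/5.

43/5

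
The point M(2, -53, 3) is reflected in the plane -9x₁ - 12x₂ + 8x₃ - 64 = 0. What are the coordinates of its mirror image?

(38, -5, -29)

n = (-9, -12, 8), |n|² = 289, n·M − 64 = 578, so t = 578/289 = 2.
Foot F = M − 2·n = (20, -29, -13); the reflection is 2F − M = (38, -5, -29).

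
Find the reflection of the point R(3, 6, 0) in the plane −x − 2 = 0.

With n = (−1, 0, 0), the signed offset is (n·R − 2)/|n|² = -5/1 = -5.
R' = R − 2t·n = (3, 6, 0) − (-10)·(−1, 0, 0) = (−7, 6, 0).

(-7, 6, 0)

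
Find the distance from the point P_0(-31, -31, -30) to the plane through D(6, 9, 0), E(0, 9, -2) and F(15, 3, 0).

DE = (-6, 0, -2) and DF = (9, -6, 0), so a normal is n = DE × DF = (-12, -18, 36).
n = (-12, -18, 36); n·P − (-234) = 84; |n| = 42; distance = 84/42 = 2.

2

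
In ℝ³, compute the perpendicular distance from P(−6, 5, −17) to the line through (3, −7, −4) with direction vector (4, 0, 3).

Direction vector d = (4, 0, 3).
AP = (−9, 12, −13), and AP × d = (36, −25, −48).
|AP × d|² = 4225 and |d|² = 25, so the distance is √(4225/25) = √169 = 13.

13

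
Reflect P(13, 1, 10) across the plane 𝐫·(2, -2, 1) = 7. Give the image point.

n = (2, -2, 1), |n|² = 9, n·P − 7 = 27, so t = 27/9 = 3.
Foot F = P − 3·n = (7, 7, 7); the reflection is 2F − P = (1, 13, 4).

(1, 13, 4)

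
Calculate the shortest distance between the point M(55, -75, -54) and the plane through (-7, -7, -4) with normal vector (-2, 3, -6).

4

The plane has equation n·(r − (-7, -7, -4)) = 0, i.e. n·r = 17.
Then n·(55, -75, -54) - 17 = -28.
|n| = √(4 + 9 + 36) = 7, so the distance is |-28|/7 = 4.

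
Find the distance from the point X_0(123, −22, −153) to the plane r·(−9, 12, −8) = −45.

6

Normal vector n = (−9, 12, −8), and n·(123, −22, −153) − (−45) = −102.
|n| = √(81 + 144 + 64) = 17, so the distance is |-102|/17 = 6.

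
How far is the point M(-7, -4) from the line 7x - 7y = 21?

3√2

The normal to the line is n = (7, -7) with |n| = 7√2.
|n·M − 21| = |-21 − 21| = 42, so the distance is 42/(7√2) = 3√2.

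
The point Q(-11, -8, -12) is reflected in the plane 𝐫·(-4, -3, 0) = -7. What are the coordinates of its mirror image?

(13, 10, -12)

With n = (-4, -3, 0), the signed offset is (n·Q − (-7))/|n|² = 75/25 = 3.
Q' = Q − 2t·n = (-11, -8, -12) − 6·(-4, -3, 0) = (13, 10, -12).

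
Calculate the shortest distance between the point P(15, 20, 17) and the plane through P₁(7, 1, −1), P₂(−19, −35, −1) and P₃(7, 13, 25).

P₁P₂ = (−26, −36, 0) and P₁P₃ = (0, 12, 26), so a normal is n = P₁P₂ × P₁P₃ = (−936, 676, −312).
Then n·(15, 20, 17) − (−5564) = −260.
|n| = √(876096 + 456976 + 97344) = 1196, so the distance is |-260|/1196 = 5/23.

5/23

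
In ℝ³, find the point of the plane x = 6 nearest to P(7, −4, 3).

The perpendicular from P has direction n = (1, 0, 0): r = (7, −4, 3) + μ(1, 0, 0).
Substitute into the plane: n·(P + μn) = 6 gives 7 + 1μ = 6, so μ = -1.
Foot = (7, −4, 3) + (-1)·(1, 0, 0) = (6, −4, 3).

(6, -4, 3)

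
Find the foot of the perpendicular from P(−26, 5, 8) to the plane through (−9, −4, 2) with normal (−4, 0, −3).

(-18, 5, 14)

The perpendicular from P has direction n = (−4, 0, −3): r = (−26, 5, 8) + t(−4, 0, −3).
Substitute into the plane: n·(P + tn) = 30 gives 80 + 25t = 30, so t = -2.
Foot = (−26, 5, 8) + (-2)·(−4, 0, −3) = (−18, 5, 14).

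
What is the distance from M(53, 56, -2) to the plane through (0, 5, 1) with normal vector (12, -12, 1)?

The plane has equation n·(r − (0, 5, 1)) = 0, i.e. n·r = -59.
Then n·(53, 56, -2) - (-59) = 21.
|n| = √(144 + 144 + 1) = 17, so the distance is |21|/17 = 21/17.

21/17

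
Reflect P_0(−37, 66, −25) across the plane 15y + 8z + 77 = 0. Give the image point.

With n = (0, 15, 8), the signed offset is (n·P_0 − (-77))/|n|² = 867/289 = 3.
P_0' = P_0 − 2t·n = (−37, 66, −25) − 6·(0, 15, 8) = (−37, −24, −73).

(-37, -24, -73)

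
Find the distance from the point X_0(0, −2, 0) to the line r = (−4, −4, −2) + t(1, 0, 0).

2√2

Direction vector d = (1, 0, 0).
AP = (4, 2, 2); AP·d = 4, |AP|² = 24, |d|² = 1.
distance² = |AP|² − (AP·d)²/|d|² = 24 − 16/1 = 8, so the distance is 2√2.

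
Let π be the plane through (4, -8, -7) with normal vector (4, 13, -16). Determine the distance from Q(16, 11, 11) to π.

1/3

The plane has equation n·(r − (4, -8, -7)) = 0, i.e. n·r = 24.
Then n·(16, 11, 11) - 24 = 7.
|n| = √(16 + 169 + 256) = 21, so the distance is |7|/21 = 1/3.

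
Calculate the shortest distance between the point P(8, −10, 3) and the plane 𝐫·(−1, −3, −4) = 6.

4/√26

n = (−1, −3, −4); n·P − 6 = 4; |n| = √26; distance = 4/√26 = 2√26/13.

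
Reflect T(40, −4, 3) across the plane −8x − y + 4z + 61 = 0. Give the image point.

(-8, -10, 27)

With n = (−8, −1, 4), the signed offset is (n·T − (-61))/|n|² = -243/81 = -3.
T' = T − 2t·n = (40, −4, 3) − (-6)·(−8, −1, 4) = (−8, −10, 27).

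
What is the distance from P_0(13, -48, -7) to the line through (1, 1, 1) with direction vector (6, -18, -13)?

√493

Direction vector d = (6, -18, -13).
AP = (12, -49, -8), and AP × d = (493, 108, 78).
|AP × d|² = 260797 and |d|² = 529, so the distance is √(260797/529) = √493.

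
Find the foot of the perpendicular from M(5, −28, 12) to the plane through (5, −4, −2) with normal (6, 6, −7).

n = (6, 6, −7), |n|² = 121, and n·M − 20 = -242.
t = -242/121 = -2, so the foot is M − t·n = (5, −28, 12) − (-2)·(6, 6, −7) = (17, −16, −2).

(17, -16, -2)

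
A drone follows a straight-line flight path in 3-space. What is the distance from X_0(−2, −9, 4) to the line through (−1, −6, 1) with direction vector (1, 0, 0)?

3√2

Direction vector d = (1, 0, 0).
AP = (−1, −3, 3); AP·d = -1, |AP|² = 19, |d|² = 1.
distance² = |AP|² − (AP·d)²/|d|² = 19 − 1/1 = 18, so the distance is 3√2.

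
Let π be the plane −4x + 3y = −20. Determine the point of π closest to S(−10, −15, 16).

(-38/5, -84/5, 16)

The perpendicular from S has direction n = (−4, 3, 0): r = (−10, −15, 16) + λ(−4, 3, 0).
Substitute into the plane: n·(S + λn) = -20 gives -5 + 25λ = -20, so λ = -3/5.
Foot = (−10, −15, 16) + (-3/5)·(−4, 3, 0) = (−38/5, −84/5, 16).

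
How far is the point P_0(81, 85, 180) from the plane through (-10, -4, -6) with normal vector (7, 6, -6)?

5

The plane has equation n·(r − (-10, -4, -6)) = 0, i.e. n·r = -58.
d = |7·81 + 6·85 + (-6)·180 − (-58)| / √(49 + 36 + 36) = |55| / 11 = 5.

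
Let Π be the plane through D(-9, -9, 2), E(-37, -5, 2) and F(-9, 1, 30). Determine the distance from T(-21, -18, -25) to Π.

1

DE = (-28, 4, 0) and DF = (0, 10, 28), so a normal is n = DE × DF = (112, 784, -280).
Then n·(-21, -18, -25) - (-8624) = -840.
|n| = √(12544 + 614656 + 78400) = 840, so the distance is |-840|/840 = 1.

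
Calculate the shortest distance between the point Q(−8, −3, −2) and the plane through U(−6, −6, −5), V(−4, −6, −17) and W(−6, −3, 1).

UV = (2, 0, −12) and UW = (0, 3, 6), so a normal is n = UV × UW = (36, −12, 6).
Then n·(−8, −3, −2) − (−174) = −90.
|n| = √(1296 + 144 + 36) = 6√41, so the distance is |-90|/(6√41) = 15/√41.

15/√41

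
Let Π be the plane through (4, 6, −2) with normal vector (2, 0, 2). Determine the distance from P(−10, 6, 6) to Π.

3√2

The plane has equation n·(r − (4, 6, −2)) = 0, i.e. n·r = 4.
d = |2·(-10) + 2·6 − 4| / √(4 + 0 + 4) = |-12| / (2√2) = 3√2.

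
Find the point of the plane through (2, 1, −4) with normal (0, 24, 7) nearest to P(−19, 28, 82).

(-19, -20, 68)

n = (0, 24, 7), |n|² = 625, and n·P − (-4) = 1250.
t = 1250/625 = 2, so the foot is P − t·n = (−19, 28, 82) − 2·(0, 24, 7) = (−19, −20, 68).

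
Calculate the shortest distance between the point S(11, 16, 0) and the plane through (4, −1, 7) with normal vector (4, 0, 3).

7/5

The plane has equation n·(r − (4, −1, 7)) = 0, i.e. n·r = 37.
Then n·(11, 16, 0) − 37 = 7.
|n| = √(16 + 0 + 9) = 5, so the distance is |7|/5 = 7/5.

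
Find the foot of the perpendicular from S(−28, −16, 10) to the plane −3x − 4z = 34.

n = (−3, 0, −4), |n|² = 25, and n·S − 34 = 10.
t = 10/25 = 2/5, so the foot is S − t·n = (−28, −16, 10) − (2/5)·(−3, 0, −4) = (−134/5, −16, 58/5).

(-134/5, -16, 58/5)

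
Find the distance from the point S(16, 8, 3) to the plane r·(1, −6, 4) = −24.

4√53/53

d = |1·16 + (-6)·8 + 4·3 − (-24)| / √(1 + 36 + 16) = |4| / √53 = 4/√53.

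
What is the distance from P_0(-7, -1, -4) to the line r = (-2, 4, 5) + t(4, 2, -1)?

√110

Direction vector d = (4, 2, -1).
AP = (-5, -5, -9), and AP × d = (23, -41, 10).
|AP × d|² = 2310 and |d|² = 21, so the distance is √(2310/21) = √110.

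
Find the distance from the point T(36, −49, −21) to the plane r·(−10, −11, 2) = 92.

3

n = (−10, −11, 2); n·P − 92 = 45; |n| = 15; distance = 45/15 = 3.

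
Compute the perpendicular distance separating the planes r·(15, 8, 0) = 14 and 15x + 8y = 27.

13/17

Both planes have normal n = (15, 8, 0), |n| = 17. Any point on the first plane is at distance |27 − 14|/|n| = 13/17 from the second.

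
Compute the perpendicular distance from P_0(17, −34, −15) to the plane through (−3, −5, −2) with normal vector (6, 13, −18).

The plane has equation n·(r − (−3, −5, −2)) = 0, i.e. n·r = -47.
n = (6, 13, −18); n·P − (-47) = -23; |n| = 23; distance = 23/23 = 1.

1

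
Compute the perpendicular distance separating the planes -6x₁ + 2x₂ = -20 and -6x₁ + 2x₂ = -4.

4√10/5

With common normal n = (-6, 2, 0) (|n| = 2√10), the distance is |(-20) − (-4)|/|n| = 16/(2√10) = 4√10/5.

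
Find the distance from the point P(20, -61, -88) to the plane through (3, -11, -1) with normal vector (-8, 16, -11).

The plane has equation n·(r − (3, -11, -1)) = 0, i.e. n·r = -189.
d = |(-8)·20 + 16·(-61) + (-11)·(-88) − (-189)| / √(64 + 256 + 121) = |21| / 21 = 1.

1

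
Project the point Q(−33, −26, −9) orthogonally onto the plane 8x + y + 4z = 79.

The perpendicular from Q has direction n = (8, 1, 4): r = (−33, −26, −9) + λ(8, 1, 4).
Substitute into the plane: n·(Q + λn) = 79 gives -326 + 81λ = 79, so λ = 5.
Foot = (−33, −26, −9) + 5·(8, 1, 4) = (7, −21, 11).

(7, -21, 11)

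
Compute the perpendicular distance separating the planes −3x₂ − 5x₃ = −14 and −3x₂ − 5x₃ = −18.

Both planes have normal n = (0, −3, −5), |n| = √34. Any point on the first plane is at distance |(-18) − (-14)|/|n| = 4/√34 from the second.

2√34/17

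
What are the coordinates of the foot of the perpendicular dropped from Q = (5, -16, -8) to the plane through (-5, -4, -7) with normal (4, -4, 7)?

n = (4, -4, 7), |n|² = 81, and n·Q − (-53) = 81.
t = 81/81 = 1, so the foot is Q − t·n = (5, -16, -8) − 1·(4, -4, 7) = (1, -12, -15).

(1, -12, -15)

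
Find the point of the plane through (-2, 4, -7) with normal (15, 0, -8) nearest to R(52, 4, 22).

(22, 4, 38)

n = (15, 0, -8), |n|² = 289, and n·R − 26 = 578.
t = 578/289 = 2, so the foot is R − t·n = (52, 4, 22) − 2·(15, 0, -8) = (22, 4, 38).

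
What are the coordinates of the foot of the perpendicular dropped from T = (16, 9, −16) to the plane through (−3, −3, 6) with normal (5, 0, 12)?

(21, 9, -4)

n = (5, 0, 12), |n|² = 169, and n·T − 57 = -169.
t = -169/169 = -1, so the foot is T − t·n = (16, 9, −16) − (-1)·(5, 0, 12) = (21, 9, −4).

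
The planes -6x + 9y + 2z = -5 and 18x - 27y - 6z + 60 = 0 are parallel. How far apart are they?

25/11

Divide the second equation by -3 to match normals: -6x + 9y + 2z = 20.
With common normal n = (-6, 9, 2) (|n| = 11), the distance is |(-5) − 20|/|n| = 25/11.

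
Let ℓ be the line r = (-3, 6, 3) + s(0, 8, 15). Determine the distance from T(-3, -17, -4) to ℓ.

Direction vector d = (0, 8, 15).
AP = (0, -23, -7), and AP × d = (-289, 0, 0).
|AP × d|² = 83521 and |d|² = 289, so the distance is √(83521/289) = √289 = 17.

17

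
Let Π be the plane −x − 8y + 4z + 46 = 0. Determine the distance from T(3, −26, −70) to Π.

29/9

Normal vector n = (−1, −8, 4), and n·(3, −26, −70) − (−46) = −29.
|n| = √(1 + 64 + 16) = 9, so the distance is |-29|/9 = 29/9.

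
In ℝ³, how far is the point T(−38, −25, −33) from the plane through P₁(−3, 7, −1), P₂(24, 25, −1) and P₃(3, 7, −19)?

14/11

P₁P₂ = (27, 18, 0) and P₁P₃ = (6, 0, −18), so a normal is n = P₁P₂ × P₁P₃ = (−324, 486, −108).
Then n·(−38, −25, −33) − 4482 = −756.
|n| = √(104976 + 236196 + 11664) = 594, so the distance is |-756|/594 = 14/11.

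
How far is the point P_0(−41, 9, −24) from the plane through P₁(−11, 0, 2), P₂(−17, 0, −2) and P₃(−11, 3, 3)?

27/√14

P₁P₂ = (−6, 0, −4) and P₁P₃ = (0, 3, 1), so a normal is n = P₁P₂ × P₁P₃ = (12, 6, −18).
n = (12, 6, −18); n·P − (-168) = 162; |n| = 6√14; distance = 162/(6√14) = 27√14/14.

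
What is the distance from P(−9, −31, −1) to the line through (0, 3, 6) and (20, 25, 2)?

A direction vector is d = (20, 22, −4).
AP = (−9, −34, −7), and AP × d = (290, −176, 482).
|AP × d|² = 347400 and |d|² = 900, so the distance is √(347400/900) = √386.

√386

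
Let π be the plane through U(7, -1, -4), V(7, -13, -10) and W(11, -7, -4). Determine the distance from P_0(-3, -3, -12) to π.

UV = (0, -12, -6) and UW = (4, -6, 0), so a normal is n = UV × UW = (-36, -24, 48).
n = (-36, -24, 48); n·P − (-420) = 24; |n| = 12√29; distance = 24/(12√29) = 2√29/29.

2/√29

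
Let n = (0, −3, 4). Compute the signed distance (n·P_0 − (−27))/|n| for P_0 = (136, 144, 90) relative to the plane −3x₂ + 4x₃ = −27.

-9

n·P_0 − (-27) = -45.
|n| = 5, so the signed distance is -45/5 = -9.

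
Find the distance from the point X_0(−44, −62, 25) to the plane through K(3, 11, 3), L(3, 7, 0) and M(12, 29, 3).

25/√61

KL = (0, −4, −3) and KM = (9, 18, 0), so a normal is n = KL × KM = (54, −27, 36).
d = |54·(-44) + (-27)·(-62) + 36·25 − (-27)| / √(2916 + 729 + 1296) = |225| / (9√61) = 25/√61.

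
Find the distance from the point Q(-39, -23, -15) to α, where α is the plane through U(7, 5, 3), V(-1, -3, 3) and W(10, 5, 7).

UV = (-8, -8, 0) and UW = (3, 0, 4), so a normal is n = UV × UW = (-32, 32, 24).
Then n·(-39, -23, -15) - 8 = 144.
|n| = √(1024 + 1024 + 576) = 8√41, so the distance is |144|/(8√41) = 18√41/41.

18/√41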